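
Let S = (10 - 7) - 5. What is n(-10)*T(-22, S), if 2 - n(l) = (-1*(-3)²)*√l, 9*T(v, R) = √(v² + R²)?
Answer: 4*√122/9 + 4*I*√305 ≈ 4.909 + 69.857*I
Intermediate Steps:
S = -2 (S = 3 - 5 = -2)
T(v, R) = √(R² + v²)/9 (T(v, R) = √(v² + R²)/9 = √(R² + v²)/9)
n(l) = 2 + 9*√l (n(l) = 2 - (-1*(-3)²)*√l = 2 - (-1*9)*√l = 2 - (-9)*√l = 2 + 9*√l)
n(-10)*T(-22, S) = (2 + 9*√(-10))*(√((-2)² + (-22)²)/9) = (2 + 9*(I*√10))*(√(4 + 484)/9) = (2 + 9*I*√10)*(√488/9) = (2 + 9*I*√10)*((2*√122)/9) = (2 + 9*I*√10)*(2*√122/9) = 2*√122*(2 + 9*I*√10)/9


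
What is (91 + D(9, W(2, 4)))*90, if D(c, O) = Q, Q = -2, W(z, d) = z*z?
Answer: 8010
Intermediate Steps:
W(z, d) = z²
D(c, O) = -2
(91 + D(9, W(2, 4)))*90 = (91 - 2)*90 = 89*90 = 8010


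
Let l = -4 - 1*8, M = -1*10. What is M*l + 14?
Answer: 134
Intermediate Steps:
M = -10
l = -12 (l = -4 - 8 = -12)
M*l + 14 = -10*(-12) + 14 = 120 + 14 = 134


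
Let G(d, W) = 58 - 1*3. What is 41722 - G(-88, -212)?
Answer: 41667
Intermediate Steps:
G(d, W) = 55 (G(d, W) = 58 - 3 = 55)
41722 - G(-88, -212) = 41722 - 1*55 = 41722 - 55 = 41667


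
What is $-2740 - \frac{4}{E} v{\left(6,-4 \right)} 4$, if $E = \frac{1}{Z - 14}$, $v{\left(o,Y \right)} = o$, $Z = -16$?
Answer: $140$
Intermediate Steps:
$E = - \frac{1}{30}$ ($E = \frac{1}{-16 - 14} = \frac{1}{-30} = - \frac{1}{30} \approx -0.033333$)
$-2740 - \frac{4}{E} v{\left(6,-4 \right)} 4 = -2740 - \frac{4}{- \frac{1}{30}} \cdot 6 \cdot 4 = -2740 - 4 \left(-30\right) 6 \cdot 4 = -2740 - \left(-120\right) 6 \cdot 4 = -2740 - \left(-720\right) 4 = -2740 - -2880 = -2740 + 2880 = 140$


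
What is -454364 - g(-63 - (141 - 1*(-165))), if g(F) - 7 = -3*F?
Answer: -455478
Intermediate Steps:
g(F) = 7 - 3*F
-454364 - g(-63 - (141 - 1*(-165))) = -454364 - (7 - 3*(-63 - (141 - 1*(-165)))) = -454364 - (7 - 3*(-63 - (141 + 165))) = -454364 - (7 - 3*(-63 - 1*306)) = -454364 - (7 - 3*(-63 - 306)) = -454364 - (7 - 3*(-369)) = -454364 - (7 + 1107) = -454364 - 1*1114 = -454364 - 1114 = -455478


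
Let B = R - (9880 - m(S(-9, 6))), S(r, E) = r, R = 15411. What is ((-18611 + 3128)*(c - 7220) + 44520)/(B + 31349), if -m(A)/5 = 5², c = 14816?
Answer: -117564348/36755 ≈ -3198.6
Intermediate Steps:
m(A) = -125 (m(A) = -5*5² = -5*25 = -125)
B = 5406 (B = 15411 - (9880 - 1*(-125)) = 15411 - (9880 + 125) = 15411 - 1*10005 = 15411 - 10005 = 5406)
((-18611 + 3128)*(c - 7220) + 44520)/(B + 31349) = ((-18611 + 3128)*(14816 - 7220) + 44520)/(5406 + 31349) = (-15483*7596 + 44520)/36755 = (-117608868 + 44520)*(1/36755) = -117564348*1/36755 = -117564348/36755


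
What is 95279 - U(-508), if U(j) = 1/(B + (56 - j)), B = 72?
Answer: 60597443/636 ≈ 95279.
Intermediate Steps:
U(j) = 1/(128 - j) (U(j) = 1/(72 + (56 - j)) = 1/(128 - j))
95279 - U(-508) = 95279 - 1/(128 - 1*(-508)) = 95279 - 1/(128 + 508) = 95279 - 1/636 = 60597443/636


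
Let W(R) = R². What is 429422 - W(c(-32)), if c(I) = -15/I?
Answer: 439727903/1024 ≈ 4.2942e+5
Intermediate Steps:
429422 - W(c(-32)) = 429422 - (-15/(-32))² = 429422 - (-15*(-1/32))² = 429422 - (15/32)² = 429422 - 1*225/1024 = 429422 - 225/1024 = 439727903/1024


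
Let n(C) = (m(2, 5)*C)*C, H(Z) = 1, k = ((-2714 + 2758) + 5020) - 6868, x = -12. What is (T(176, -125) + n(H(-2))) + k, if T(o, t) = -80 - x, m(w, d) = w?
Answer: -1870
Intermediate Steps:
T(o, t) = -68 (T(o, t) = -80 - 1*(-12) = -80 + 12 = -68)
k = -1804 (k = (44 + 5020) - 6868 = 5064 - 6868 = -1804)
n(C) = 2*C² (n(C) = (2*C)*C = 2*C²)
(T(176, -125) + n(H(-2))) + k = (-68 + 2*1²) - 1804 = (-68 + 2*1) - 1804 = (-68 + 2) - 1804 = -66 - 1804 = -1870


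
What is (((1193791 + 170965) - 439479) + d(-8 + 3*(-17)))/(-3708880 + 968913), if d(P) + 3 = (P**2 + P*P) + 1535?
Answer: -933771/2739967 ≈ -0.34080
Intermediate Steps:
d(P) = 1532 + 2*P**2 (d(P) = -3 + ((P**2 + P*P) + 1535) = -3 + ((P**2 + P**2) + 1535) = -3 + (2*P**2 + 1535) = -3 + (1535 + 2*P**2) = 1532 + 2*P**2)
(((1193791 + 170965) - 439479) + d(-8 + 3*(-17)))/(-3708880 + 968913) = (((1193791 + 170965) - 439479) + (1532 + 2*(-8 + 3*(-17))**2))/(-3708880 + 968913) = ((1364756 - 439479) + (1532 + 2*(-8 - 51)**2))/(-2739967) = (925277 + (1532 + 2*(-59)**2))*(-1/2739967) = (925277 + (1532 + 2*3481))*(-1/2739967) = (925277 + (1532 + 6962))*(-1/2739967) = (925277 + 8494)*(-1/2739967) = 933771*(-1/2739967) = -933771/2739967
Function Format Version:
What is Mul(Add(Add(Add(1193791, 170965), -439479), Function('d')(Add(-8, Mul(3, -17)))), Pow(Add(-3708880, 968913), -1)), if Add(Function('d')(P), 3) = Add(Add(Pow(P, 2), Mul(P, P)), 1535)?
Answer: Rational(-933771, 2739967) ≈ -0.34080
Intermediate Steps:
Function('d')(P) = Add(1532, Mul(2, Pow(P, 2))) (Function('d')(P) = Add(-3, Add(Add(Pow(P, 2), Mul(P, P)), 1535)) = Add(-3, Add(Add(Pow(P, 2), Pow(P, 2)), 1535)) = Add(-3, Add(Mul(2, Pow(P, 2)), 1535)) = Add(-3, Add(1535, Mul(2, Pow(P, 2)))) = Add(1532, Mul(2, Pow(P, 2))))
Mul(Add(Add(Add(1193791, 170965), -439479), Function('d')(Add(-8, Mul(3, -17)))), Pow(Add(-3708880, 968913), -1)) = Mul(Add(Add(Add(1193791, 170965), -439479), Add(1532, Mul(2, Pow(Add(-8, Mul(3, -17)), 2)))), Pow(Add(-3708880, 968913), -1)) = Mul(Add(Add(1364756, -439479), Add(1532, Mul(2, Pow(Add(-8, -51), 2)))), Pow(-2739967, -1)) = Mul(Add(925277, Add(1532, Mul(2, Pow(-59, 2)))), Rational(-1, 2739967)) = Mul(Add(925277, Add(1532, Mul(2, 3481))), Rational(-1, 2739967)) = Mul(Add(925277, Add(1532, 6962)), Rational(-1, 2739967)) = Mul(Add(925277, 8494), Rational(-1, 2739967)) = Mul(933771, Rational(-1, 2739967)) = Rational(-933771, 2739967)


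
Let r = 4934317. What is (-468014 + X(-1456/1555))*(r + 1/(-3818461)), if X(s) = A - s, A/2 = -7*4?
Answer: -13713734509531837489584/5937706855 ≈ -2.3096e+12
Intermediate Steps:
A = -56 (A = 2*(-7*4) = 2*(-28) = -56)
X(s) = -56 - s
(-468014 + X(-1456/1555))*(r + 1/(-3818461)) = (-468014 + (-56 - (-1456)/1555))*(4934317 + 1/(-3818461)) = (-468014 + (-56 - (-1456)/1555))*(4934317 - 1/3818461) = (-468014 + (-56 - 1*(-1456/1555)))*(18841497026136/3818461) = (-468014 + (-56 + 1456/1555))*(18841497026136/3818461) = (-468014 - 85624/1555)*(18841497026136/3818461) = -727847394/1555*18841497026136/3818461 = -13713734509531837489584/5937706855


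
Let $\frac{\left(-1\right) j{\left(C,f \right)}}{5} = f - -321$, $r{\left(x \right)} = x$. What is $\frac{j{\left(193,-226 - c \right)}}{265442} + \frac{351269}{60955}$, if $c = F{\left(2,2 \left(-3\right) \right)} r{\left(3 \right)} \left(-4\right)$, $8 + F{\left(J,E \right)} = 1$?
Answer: $\frac{93238193373}{16180017110} \approx 5.7626$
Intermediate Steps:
$F{\left(J,E \right)} = -7$ ($F{\left(J,E \right)} = -8 + 1 = -7$)
$c = 84$ ($c = \left(-7\right) 3 \left(-4\right) = \left(-21\right) \left(-4\right) = 84$)
$j{\left(C,f \right)} = -1605 - 5 f$ ($j{\left(C,f \right)} = - 5 \left(f - -321\right) = - 5 \left(f + 321\right) = - 5 \left(321 + f\right) = -1605 - 5 f$)
$\frac{j{\left(193,-226 - c \right)}}{265442} + \frac{351269}{60955} = \frac{-1605 - 5 \left(-226 - 84\right)}{265442} + \frac{351269}{60955} = \left(-1605 - 5 \left(-226 - 84\right)\right) \frac{1}{265442} + 351269 \cdot \frac{1}{60955} = \left(-1605 - -1550\right) \frac{1}{265442} + \frac{351269}{60955} = \left(-1605 + 1550\right) \frac{1}{265442} + \frac{351269}{60955} = \left(-55\right) \frac{1}{265442} + \frac{351269}{60955} = - \frac{55}{265442} + \frac{351269}{60955} = \frac{93238193373}{16180017110}$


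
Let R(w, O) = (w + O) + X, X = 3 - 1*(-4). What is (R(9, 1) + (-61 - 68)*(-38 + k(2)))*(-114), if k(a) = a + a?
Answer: -501942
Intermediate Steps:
X = 7 (X = 3 + 4 = 7)
k(a) = 2*a
R(w, O) = 7 + O + w (R(w, O) = (w + O) + 7 = (O + w) + 7 = 7 + O + w)
(R(9, 1) + (-61 - 68)*(-38 + k(2)))*(-114) = ((7 + 1 + 9) + (-61 - 68)*(-38 + 2*2))*(-114) = (17 - 129*(-38 + 4))*(-114) = (17 - 129*(-34))*(-114) = (17 + 4386)*(-114) = 4403*(-114) = -501942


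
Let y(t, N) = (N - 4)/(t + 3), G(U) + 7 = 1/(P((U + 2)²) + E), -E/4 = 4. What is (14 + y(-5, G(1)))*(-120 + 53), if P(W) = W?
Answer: -9179/7 ≈ -1311.3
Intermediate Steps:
E = -16 (E = -4*4 = -16)
G(U) = -7 + 1/(-16 + (2 + U)²) (G(U) = -7 + 1/((U + 2)² - 16) = -7 + 1/((2 + U)² - 16) = -7 + 1/(-16 + (2 + U)²))
y(t, N) = (-4 + N)/(3 + t)
(14 + y(-5, G(1)))*(-120 + 53) = (14 + (-4 + (113 - 7*(2 + 1)²)/(-16 + (2 + 1)²))/(3 - 5))*(-120 + 53) = (14 + (-4 + (113 - 7*3²)/(-16 + 3²))/(-2))*(-67) = (14 - (-4 + (113 - 7*9)/(-16 + 9))/2)*(-67) = (14 - (-4 + (113 - 63)/(-7))/2)*(-67) = (14 - (-4 - ⅐*50)/2)*(-67) = (14 - (-4 - 50/7)/2)*(-67) = (14 - ½*(-78/7))*(-67) = (14 + 39/7)*(-67) = (137/7)*(-67) = -9179/7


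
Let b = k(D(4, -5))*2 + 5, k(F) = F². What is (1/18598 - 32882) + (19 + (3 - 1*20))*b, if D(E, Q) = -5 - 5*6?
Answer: -520223255/18598 ≈ -27972.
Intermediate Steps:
D(E, Q) = -35 (D(E, Q) = -5 - 30 = -35)
b = 2455 (b = (-35)²*2 + 5 = 1225*2 + 5 = 2450 + 5 = 2455)
(1/18598 - 32882) + (19 + (3 - 1*20))*b = (1/18598 - 32882) + (19 + (3 - 1*20))*2455 = (1/18598 - 32882) + (19 + (3 - 20))*2455 = -611539435/18598 + (19 - 17)*2455 = -611539435/18598 + 2*2455 = -611539435/18598 + 4910 = -520223255/18598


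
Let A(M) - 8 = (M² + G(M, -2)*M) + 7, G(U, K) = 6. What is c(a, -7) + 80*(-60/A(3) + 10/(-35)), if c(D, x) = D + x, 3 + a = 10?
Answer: -960/7 ≈ -137.14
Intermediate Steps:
a = 7 (a = -3 + 10 = 7)
A(M) = 15 + M² + 6*M (A(M) = 8 + ((M² + 6*M) + 7) = 8 + (7 + M² + 6*M) = 15 + M² + 6*M)
c(a, -7) + 80*(-60/A(3) + 10/(-35)) = (7 - 7) + 80*(-60/(15 + 3² + 6*3) + 10/(-35)) = 0 + 80*(-60/(15 + 9 + 18) + 10*(-1/35)) = 0 + 80*(-60/42 - 2/7) = 0 + 80*(-60*1/42 - 2/7) = 0 + 80*(-10/7 - 2/7) = 0 + 80*(-12/7) = 0 - 960/7 = -960/7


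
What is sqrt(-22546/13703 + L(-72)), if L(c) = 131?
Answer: sqrt(24289211541)/13703 ≈ 11.373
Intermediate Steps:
sqrt(-22546/13703 + L(-72)) = sqrt(-22546/13703 + 131) = sqrt(1772547/13703) = sqrt(24289211541)/13703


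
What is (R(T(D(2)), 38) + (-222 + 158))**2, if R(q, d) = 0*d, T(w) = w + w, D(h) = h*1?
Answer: 4096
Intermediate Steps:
D(h) = h
T(w) = 2*w
R(q, d) = 0
(R(T(D(2)), 38) + (-222 + 158))**2 = (0 + (-222 + 158))**2 = (0 - 64)**2 = (-64)**2 = 4096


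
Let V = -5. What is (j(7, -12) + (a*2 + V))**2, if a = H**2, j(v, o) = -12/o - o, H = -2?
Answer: 256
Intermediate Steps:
j(v, o) = -o - 12/o
a = 4 (a = (-2)**2 = 4)
(j(7, -12) + (a*2 + V))**2 = ((-1*(-12) - 12/(-12)) + (4*2 - 5))**2 = ((12 - 12*(-1/12)) + (8 - 5))**2 = ((12 + 1) + 3)**2 = (13 + 3)**2 = 16**2 = 256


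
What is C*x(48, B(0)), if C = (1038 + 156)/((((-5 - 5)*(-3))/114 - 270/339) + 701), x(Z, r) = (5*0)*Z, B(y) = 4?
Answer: 0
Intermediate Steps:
x(Z, r) = 0 (x(Z, r) = 0*Z = 0)
C = 1281759/751951 (C = 1194/((-10*(-3)*(1/114) - 270*1/339) + 701) = 1194/((30*(1/114) - 90/113) + 701) = 1194/((5/19 - 90/113) + 701) = 1194/(-1145/2147 + 701) = 1194/(1503902/2147) = 1194*(2147/1503902) = 1281759/751951 ≈ 1.7046)
C*x(48, B(0)) = (1281759/751951)*0 = 0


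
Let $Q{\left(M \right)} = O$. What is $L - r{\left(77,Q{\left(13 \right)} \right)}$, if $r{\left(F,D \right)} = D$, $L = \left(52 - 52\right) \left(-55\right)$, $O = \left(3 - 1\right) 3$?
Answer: $-6$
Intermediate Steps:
$O = 6$ ($O = 2 \cdot 3 = 6$)
$Q{\left(M \right)} = 6$
$L = 0$ ($L = 0 \left(-55\right) = 0$)
$L - r{\left(77,Q{\left(13 \right)} \right)} = 0 - 6 = -6$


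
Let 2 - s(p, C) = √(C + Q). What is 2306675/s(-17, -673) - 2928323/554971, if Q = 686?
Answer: -2560301817757/4994739 - 2306675*√13/9 ≈ -1.4367e+6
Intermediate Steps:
s(p, C) = 2 - √(686 + C) (s(p, C) = 2 - √(C + 686) = 2 - √(686 + C))
2306675/s(-17, -673) - 2928323/554971 = 2306675/(2 - √(686 - 673)) - 2928323/554971 = 2306675/(2 - √13) - 2928323*1/554971 = 2306675/(2 - √13) - 2928323/554971 = -2928323/554971 + 2306675/(2 - √13)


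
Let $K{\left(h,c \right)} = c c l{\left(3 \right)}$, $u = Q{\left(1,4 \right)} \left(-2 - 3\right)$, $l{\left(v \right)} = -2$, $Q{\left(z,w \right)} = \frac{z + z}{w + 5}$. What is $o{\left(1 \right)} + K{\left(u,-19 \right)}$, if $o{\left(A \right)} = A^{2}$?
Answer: $-721$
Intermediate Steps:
$Q{\left(z,w \right)} = \frac{2 z}{5 + w}$
$u = - \frac{10}{9}$ ($u = 2 \cdot 1 \frac{1}{5 + 4} \left(-2 - 3\right) = 2 \cdot 1 \cdot \frac{1}{9} \left(-5\right) = \frac{2}{9} \left(-5\right) = - \frac{10}{9} \approx -1.1111$)
$K{\left(h,c \right)} = - 2 c^{2}$ ($K{\left(h,c \right)} = c c \left(-2\right) = c^{2} \left(-2\right) = - 2 c^{2}$)
$o{\left(1 \right)} + K{\left(u,-19 \right)} = 1^{2} - 2 \left(-19\right)^{2} = 1 - 722 = -721$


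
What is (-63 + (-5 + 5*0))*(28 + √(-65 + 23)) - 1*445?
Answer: -2349 - 68*I*√42 ≈ -2349.0 - 440.69*I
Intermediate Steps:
(-63 + (-5 + 5*0))*(28 + √(-65 + 23)) - 1*445 = (-63 + (-5 + 0))*(28 + √(-42)) - 445 = (-63 - 5)*(28 + I*√42) - 445 = -68*(28 + I*√42) - 445 = (-1904 - 68*I*√42) - 445 = -2349 - 68*I*√42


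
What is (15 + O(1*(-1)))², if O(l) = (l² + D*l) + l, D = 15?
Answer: 0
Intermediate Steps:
O(l) = l² + 16*l (O(l) = (l² + 15*l) + l = l² + 16*l)
(15 + O(1*(-1)))² = (15 + (1*(-1))*(16 + 1*(-1)))² = (15 - (16 - 1))² = (15 - 1*15)² = (15 - 15)² = 0² = 0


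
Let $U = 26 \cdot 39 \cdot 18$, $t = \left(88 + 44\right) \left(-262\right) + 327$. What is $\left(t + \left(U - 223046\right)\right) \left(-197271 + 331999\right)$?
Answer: $-32206863128$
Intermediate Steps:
$t = -34257$ ($t = 132 \left(-262\right) + 327 = -34584 + 327 = -34257$)
$U = 18252$ ($U = 1014 \cdot 18 = 18252$)
$\left(t + \left(U - 223046\right)\right) \left(-197271 + 331999\right) = \left(-34257 + \left(18252 - 223046\right)\right) \left(-197271 + 331999\right) = \left(-34257 - 204794\right) 134728 = \left(-239051\right) 134728 = -32206863128$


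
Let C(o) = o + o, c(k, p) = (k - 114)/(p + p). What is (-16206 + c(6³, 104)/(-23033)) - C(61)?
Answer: -39112613747/2395432 ≈ -16328.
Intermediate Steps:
c(k, p) = (-114 + k)/(2*p) (c(k, p) = (-114 + k)/((2*p)) = (-114 + k)*(1/(2*p)) = (-114 + k)/(2*p))
C(o) = 2*o
(-16206 + c(6³, 104)/(-23033)) - C(61) = (-16206 + ((½)*(-114 + 6³)/104)/(-23033)) - 2*61 = (-16206 + ((½)*(1/104)*(-114 + 216))*(-1/23033)) - 1*122 = (-16206 + ((½)*(1/104)*102)*(-1/23033)) - 122 = (-16206 + (51/104)*(-1/23033)) - 122 = (-16206 - 51/2395432) - 122 = -38820371043/2395432 - 122 = -39112613747/2395432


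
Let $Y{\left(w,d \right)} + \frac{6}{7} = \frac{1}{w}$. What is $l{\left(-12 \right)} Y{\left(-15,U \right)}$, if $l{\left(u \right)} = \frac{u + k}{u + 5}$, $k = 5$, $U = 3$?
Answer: $- \frac{97}{105} \approx -0.92381$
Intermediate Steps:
$Y{\left(w,d \right)} = - \frac{6}{7} + \frac{1}{w}$
$l{\left(u \right)} = 1$ ($l{\left(u \right)} = \frac{u + 5}{u + 5} = \frac{5 + u}{5 + u} = 1$)
$l{\left(-12 \right)} Y{\left(-15,U \right)} = 1 \left(- \frac{6}{7} + \frac{1}{-15}\right) = 1 \left(- \frac{6}{7} - \frac{1}{15}\right) = 1 \left(- \frac{97}{105}\right) = - \frac{97}{105}$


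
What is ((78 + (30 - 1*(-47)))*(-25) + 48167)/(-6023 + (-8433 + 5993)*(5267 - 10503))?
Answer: 44292/12769817 ≈ 0.0034685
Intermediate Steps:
((78 + (30 - 1*(-47)))*(-25) + 48167)/(-6023 + (-8433 + 5993)*(5267 - 10503)) = ((78 + (30 + 47))*(-25) + 48167)/(-6023 - 2440*(-5236)) = ((78 + 77)*(-25) + 48167)/(-6023 + 12775840) = (155*(-25) + 48167)/12769817 = (-3875 + 48167)*(1/12769817) = 44292*(1/12769817) = 44292/12769817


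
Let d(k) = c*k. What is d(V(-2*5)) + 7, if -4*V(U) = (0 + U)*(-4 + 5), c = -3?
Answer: -1/2 ≈ -0.50000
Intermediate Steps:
V(U) = -U/4 (V(U) = -(0 + U)*(-4 + 5)/4 = -U/4)
d(k) = -3*k
d(V(-2*5)) + 7 = -(-3)*(-2*5)/4 + 7 = -(-3)*(-10)/4 + 7 = -3*5/2 + 7 = -15/2 + 7 = -1/2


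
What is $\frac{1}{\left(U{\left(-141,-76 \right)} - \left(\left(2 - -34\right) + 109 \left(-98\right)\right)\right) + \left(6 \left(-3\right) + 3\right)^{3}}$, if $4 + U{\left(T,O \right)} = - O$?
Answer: $\frac{1}{7343} \approx 0.00013618$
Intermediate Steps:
$U{\left(T,O \right)} = -4 - O$
$\frac{1}{\left(U{\left(-141,-76 \right)} - \left(\left(2 - -34\right) + 109 \left(-98\right)\right)\right) + \left(6 \left(-3\right) + 3\right)^{3}} = \frac{1}{\left(\left(-4 - -76\right) - \left(\left(2 - -34\right) + 109 \left(-98\right)\right)\right) + \left(6 \left(-3\right) + 3\right)^{3}} = \frac{1}{\left(\left(-4 + 76\right) - \left(\left(2 + 34\right) - 10682\right)\right) + \left(-18 + 3\right)^{3}} = \frac{1}{\left(72 - \left(36 - 10682\right)\right) + \left(-15\right)^{3}} = \frac{1}{\left(72 - -10646\right) - 3375} = \frac{1}{\left(72 + 10646\right) - 3375} = \frac{1}{10718 - 3375} = \frac{1}{7343}$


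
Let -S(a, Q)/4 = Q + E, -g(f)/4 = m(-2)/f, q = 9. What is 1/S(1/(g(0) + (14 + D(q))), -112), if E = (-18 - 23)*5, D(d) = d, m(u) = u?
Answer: 1/1268 ≈ 0.00078864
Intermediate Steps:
g(f) = 8/f (g(f) = -(-8)/f = 8/f)
E = -205 (E = -41*5 = -205)
S(a, Q) = 820 - 4*Q (S(a, Q) = -4*(Q - 205) = -4*(-205 + Q) = 820 - 4*Q)
1/S(1/(g(0) + (14 + D(q))), -112) = 1/(820 - 4*(-112)) = 1/(820 + 448) = 1/1268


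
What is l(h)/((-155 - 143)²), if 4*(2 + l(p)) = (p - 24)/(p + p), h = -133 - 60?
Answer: -2871/137113376 ≈ -2.0939e-5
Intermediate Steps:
h = -193
l(p) = -2 + (-24 + p)/(8*p) (l(p) = -2 + ((p - 24)/(p + p))/4 = -2 + ((-24 + p)/((2*p)))/4 = -2 + ((-24 + p)*(1/(2*p)))/4 = -2 + ((-24 + p)/(2*p))/4 = -2 + (-24 + p)/(8*p))
l(h)/((-155 - 143)²) = (-15/8 - 3/(-193))/((-155 - 143)²) = (-15/8 - 3*(-1/193))/((-298)²) = (-15/8 + 3/193)/88804 = -2871/1544*1/88804 = -2871/137113376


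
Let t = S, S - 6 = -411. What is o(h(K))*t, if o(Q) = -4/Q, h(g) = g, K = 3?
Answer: 540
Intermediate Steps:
S = -405 (S = 6 - 411 = -405)
t = -405
o(h(K))*t = -4/3*(-405) = 540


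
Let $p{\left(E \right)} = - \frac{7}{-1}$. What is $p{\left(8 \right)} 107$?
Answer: $749$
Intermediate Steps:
$p{\left(E \right)} = 7$ ($p{\left(E \right)} = \left(-7\right) \left(-1\right) = 7$)
$p{\left(8 \right)} 107 = 7 \cdot 107 = 749$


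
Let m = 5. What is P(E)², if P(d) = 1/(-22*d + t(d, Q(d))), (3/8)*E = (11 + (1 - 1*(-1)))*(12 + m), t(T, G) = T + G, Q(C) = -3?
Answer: 1/153239641 ≈ 6.5257e-9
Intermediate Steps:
t(T, G) = G + T
E = 1768/3 (E = 8*((11 + (1 - 1*(-1)))*(12 + 5))/3 = 8*((11 + (1 + 1))*17)/3 = 8*((11 + 2)*17)/3 = 8*(13*17)/3 = (8/3)*221 = 1768/3 ≈ 589.33)
P(d) = 1/(-3 - 21*d) (P(d) = 1/(-22*d + (-3 + d)) = 1/(-3 - 21*d))
P(E)² = (-1/(3 + 21*(1768/3)))² = (-1/(3 + 12376))² = (-1/12379)² = 1/153239641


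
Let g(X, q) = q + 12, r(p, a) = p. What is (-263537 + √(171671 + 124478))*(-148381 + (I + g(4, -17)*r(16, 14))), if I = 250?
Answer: 39059082307 - 148211*√296149 ≈ 3.8978e+10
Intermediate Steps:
g(X, q) = 12 + q
(-263537 + √(171671 + 124478))*(-148381 + (I + g(4, -17)*r(16, 14))) = (-263537 + √(171671 + 124478))*(-148381 + (250 + (12 - 17)*16)) = (-263537 + √296149)*(-148381 + (250 - 5*16)) = (-263537 + √296149)*(-148381 + (250 - 80)) = (-263537 + √296149)*(-148381 + 170) = (-263537 + √296149)*(-148211) = 39059082307 - 148211*√296149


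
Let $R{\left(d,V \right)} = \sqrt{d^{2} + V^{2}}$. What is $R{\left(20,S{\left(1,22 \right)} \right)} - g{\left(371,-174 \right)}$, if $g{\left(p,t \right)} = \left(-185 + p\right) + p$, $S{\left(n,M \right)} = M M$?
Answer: $-557 + 4 \sqrt{14666} \approx -72.587$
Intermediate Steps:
$S{\left(n,M \right)} = M^{2}$
$g{\left(p,t \right)} = -185 + 2 p$
$R{\left(d,V \right)} = \sqrt{V^{2} + d^{2}}$
$R{\left(20,S{\left(1,22 \right)} \right)} - g{\left(371,-174 \right)} = \sqrt{\left(22^{2}\right)^{2} + 20^{2}} - \left(-185 + 2 \cdot 371\right) = \sqrt{484^{2} + 400} - \left(-185 + 742\right) = \sqrt{234256 + 400} - 557 = \sqrt{234656} - 557 = 4 \sqrt{14666} - 557 = -557 + 4 \sqrt{14666}$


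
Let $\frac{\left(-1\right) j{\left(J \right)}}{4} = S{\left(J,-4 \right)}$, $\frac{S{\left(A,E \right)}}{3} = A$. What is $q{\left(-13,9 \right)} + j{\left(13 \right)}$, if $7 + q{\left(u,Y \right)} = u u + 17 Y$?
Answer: $159$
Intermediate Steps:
$S{\left(A,E \right)} = 3 A$
$j{\left(J \right)} = - 12 J$ ($j{\left(J \right)} = - 4 \cdot 3 J = - 12 J$)
$q{\left(u,Y \right)} = -7 + u^{2} + 17 Y$ ($q{\left(u,Y \right)} = -7 + \left(u u + 17 Y\right) = -7 + \left(u^{2} + 17 Y\right) = -7 + u^{2} + 17 Y$)
$q{\left(-13,9 \right)} + j{\left(13 \right)} = \left(-7 + \left(-13\right)^{2} + 17 \cdot 9\right) - 156 = \left(-7 + 169 + 153\right) - 156 = 315 - 156 = 159$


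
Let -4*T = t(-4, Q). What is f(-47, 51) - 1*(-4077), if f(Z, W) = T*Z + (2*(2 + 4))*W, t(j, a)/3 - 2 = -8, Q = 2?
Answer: 8955/2 ≈ 4477.5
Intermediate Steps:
t(j, a) = -18 (t(j, a) = 6 + 3*(-8) = 6 - 24 = -18)
T = 9/2 (T = -1/4*(-18) = 9/2 ≈ 4.5000)
f(Z, W) = 12*W + 9*Z/2 (f(Z, W) = 9*Z/2 + (2*(2 + 4))*W = 9*Z/2 + (2*6)*W = 9*Z/2 + 12*W = 12*W + 9*Z/2)
f(-47, 51) - 1*(-4077) = (12*51 + (9/2)*(-47)) - 1*(-4077) = (612 - 423/2) + 4077 = 801/2 + 4077 = 8955/2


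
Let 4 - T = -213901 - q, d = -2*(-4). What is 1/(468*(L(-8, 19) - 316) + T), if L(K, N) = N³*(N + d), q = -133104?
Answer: 1/86603237 ≈ 1.1547e-8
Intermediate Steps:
d = 8
L(K, N) = N³*(8 + N) (L(K, N) = N³*(N + 8) = N³*(8 + N))
T = 80801 (T = 4 - (-213901 - 1*(-133104)) = 4 - (-213901 + 133104) = 4 - 1*(-80797) = 4 + 80797 = 80801)
1/(468*(L(-8, 19) - 316) + T) = 1/(468*(19³*(8 + 19) - 316) + 80801) = 1/(468*(6859*27 - 316) + 80801) = 1/(468*(185193 - 316) + 80801) = 1/(468*184877 + 80801) = 1/(86522436 + 80801) = 1/86603237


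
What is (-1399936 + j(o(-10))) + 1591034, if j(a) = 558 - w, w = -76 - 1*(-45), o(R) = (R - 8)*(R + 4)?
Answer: 191687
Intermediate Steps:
o(R) = (-8 + R)*(4 + R)
w = -31 (w = -76 + 45 = -31)
j(a) = 589 (j(a) = 558 - 1*(-31) = 558 + 31 = 589)
(-1399936 + j(o(-10))) + 1591034 = (-1399936 + 589) + 1591034 = -1399347 + 1591034 = 191687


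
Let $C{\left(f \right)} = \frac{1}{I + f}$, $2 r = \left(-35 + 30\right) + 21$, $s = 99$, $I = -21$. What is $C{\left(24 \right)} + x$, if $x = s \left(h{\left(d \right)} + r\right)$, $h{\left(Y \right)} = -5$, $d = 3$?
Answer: $\frac{892}{3} \approx 297.33$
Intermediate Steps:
$r = 8$ ($r = \frac{\left(-35 + 30\right) + 21}{2} = \frac{-5 + 21}{2} = \frac{1}{2} \cdot 16 = 8$)
$C{\left(f \right)} = \frac{1}{-21 + f}$
$x = 297$ ($x = 99 \left(-5 + 8\right) = 99 \cdot 3 = 297$)
$C{\left(24 \right)} + x = \frac{1}{-21 + 24} + 297 = \frac{1}{3} + 297 = \frac{892}{3}$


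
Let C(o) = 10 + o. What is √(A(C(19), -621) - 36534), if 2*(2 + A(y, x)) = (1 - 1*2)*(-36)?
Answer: 31*I*√38 ≈ 191.1*I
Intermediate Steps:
A(y, x) = 16 (A(y, x) = -2 + ((1 - 1*2)*(-36))/2 = -2 + ((1 - 2)*(-36))/2 = -2 + (-1*(-36))/2 = -2 + (½)*36 = -2 + 18 = 16)
√(A(C(19), -621) - 36534) = √(16 - 36534) = √(-36518) = 31*I*√38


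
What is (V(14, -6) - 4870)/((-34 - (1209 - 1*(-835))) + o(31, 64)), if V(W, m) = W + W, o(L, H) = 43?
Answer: 4842/2035 ≈ 2.3794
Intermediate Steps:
V(W, m) = 2*W
(V(14, -6) - 4870)/((-34 - (1209 - 1*(-835))) + o(31, 64)) = (2*14 - 4870)/((-34 - (1209 - 1*(-835))) + 43) = (28 - 4870)/((-34 - (1209 + 835)) + 43) = -4842/((-34 - 1*2044) + 43) = -4842/((-34 - 2044) + 43) = -4842/(-2078 + 43) = -4842/(-2035) = -4842*(-1/2035) = 4842/2035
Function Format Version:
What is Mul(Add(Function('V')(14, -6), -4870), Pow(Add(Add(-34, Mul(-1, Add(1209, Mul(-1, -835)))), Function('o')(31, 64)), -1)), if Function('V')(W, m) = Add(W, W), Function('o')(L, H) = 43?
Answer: Rational(4842, 2035) ≈ 2.3794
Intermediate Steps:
Function('V')(W, m) = Mul(2, W)
Mul(Add(Function('V')(14, -6), -4870), Pow(Add(Add(-34, Mul(-1, Add(1209, Mul(-1, -835)))), Function('o')(31, 64)), -1)) = Mul(Add(Mul(2, 14), -4870), Pow(Add(Add(-34, Mul(-1, Add(1209, Mul(-1, -835)))), 43), -1)) = Mul(Add(28, -4870), Pow(Add(Add(-34, Mul(-1, Add(1209, 835))), 43), -1)) = Mul(-4842, Pow(Add(Add(-34, Mul(-1, 2044)), 43), -1)) = Mul(-4842, Pow(Add(Add(-34, -2044), 43), -1)) = Mul(-4842, Pow(Add(-2078, 43), -1)) = Mul(-4842, Pow(-2035, -1)) = Mul(-4842, Rational(-1, 2035)) = Rational(4842, 2035)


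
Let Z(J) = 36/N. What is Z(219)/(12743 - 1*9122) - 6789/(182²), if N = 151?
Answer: -1236945285/6037080868 ≈ -0.20489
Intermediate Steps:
Z(J) = 36/151
Z(219)/(12743 - 1*9122) - 6789/(182²) = 36/(151*(12743 - 1*9122)) - 6789/(182²) = 36/(151*(12743 - 9122)) - 6789/33124 = (36/151)/3621 - 6789*1/33124 = (36/151)*(1/3621) - 6789/33124 = 12/182257 - 6789/33124 = -1236945285/6037080868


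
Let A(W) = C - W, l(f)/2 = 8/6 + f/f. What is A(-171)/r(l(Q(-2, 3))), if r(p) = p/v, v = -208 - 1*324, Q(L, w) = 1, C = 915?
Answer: -123804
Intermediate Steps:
v = -532 (v = -208 - 324 = -532)
l(f) = 14/3 (l(f) = 2*(8/6 + f/f) = 2*(8*(⅙) + 1) = 2*(4/3 + 1) = 2*(7/3) = 14/3)
A(W) = 915 - W
r(p) = -p/532 (r(p) = p/(-532) = p*(-1/532) = -p/532)
A(-171)/r(l(Q(-2, 3))) = (915 - 1*(-171))/((-1/532*14/3)) = (915 + 171)/(-1/114) = 1086*(-114) = -123804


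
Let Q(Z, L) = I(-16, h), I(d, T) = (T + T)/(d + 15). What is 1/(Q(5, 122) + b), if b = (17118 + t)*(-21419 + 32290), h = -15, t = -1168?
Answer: 1/173392480 ≈ 5.7673e-9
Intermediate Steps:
I(d, T) = 2*T/(15 + d) (I(d, T) = (2*T)/(15 + d) = 2*T/(15 + d))
Q(Z, L) = 30 (Q(Z, L) = 2*(-15)/(15 - 16) = 2*(-15)/(-1) = 2*(-15)*(-1) = 30)
b = 173392450 (b = (17118 - 1168)*(-21419 + 32290) = 15950*10871 = 173392450)
1/(Q(5, 122) + b) = 1/(30 + 173392450) = 1/173392480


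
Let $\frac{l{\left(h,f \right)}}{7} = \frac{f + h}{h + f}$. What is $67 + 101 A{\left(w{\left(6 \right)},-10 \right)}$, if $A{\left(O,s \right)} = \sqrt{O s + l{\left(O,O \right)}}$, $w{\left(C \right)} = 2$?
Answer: $67 + 101 i \sqrt{13} \approx 67.0 + 364.16 i$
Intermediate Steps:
$l{\left(h,f \right)} = 7$ ($l{\left(h,f \right)} = 7 \frac{f + h}{h + f} = 7 \frac{f + h}{f + h} = 7 \cdot 1 = 7$)
$A{\left(O,s \right)} = \sqrt{7 + O s}$ ($A{\left(O,s \right)} = \sqrt{O s + 7} = \sqrt{7 + O s}$)
$67 + 101 A{\left(w{\left(6 \right)},-10 \right)} = 67 + 101 \sqrt{7 + 2 \left(-10\right)} = 67 + 101 \sqrt{7 - 20} = 67 + 101 \sqrt{-13} = 67 + 101 i \sqrt{13}$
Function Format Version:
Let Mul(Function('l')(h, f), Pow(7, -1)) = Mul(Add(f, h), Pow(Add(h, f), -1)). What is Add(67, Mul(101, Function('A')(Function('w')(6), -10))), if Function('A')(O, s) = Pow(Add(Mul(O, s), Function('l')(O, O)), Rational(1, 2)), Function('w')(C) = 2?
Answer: Add(67, Mul(101, I, Pow(13, Rational(1, 2)))) ≈ Add(67.000, Mul(364.16, I))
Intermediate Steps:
Function('l')(h, f) = 7 (Function('l')(h, f) = Mul(7, Mul(Add(f, h), Pow(Add(h, f), -1))) = Mul(7, Mul(Add(f, h), Pow(Add(f, h), -1))) = Mul(7, 1) = 7)
Function('A')(O, s) = Pow(Add(7, Mul(O, s)), Rational(1, 2)) (Function('A')(O, s) = Pow(Add(Mul(O, s), 7), Rational(1, 2)) = Pow(Add(7, Mul(O, s)), Rational(1, 2)))
Add(67, Mul(101, Function('A')(Function('w')(6), -10))) = Add(67, Mul(101, Pow(Add(7, Mul(2, -10)), Rational(1, 2)))) = Add(67, Mul(101, Pow(Add(7, -20), Rational(1, 2)))) = Add(67, Mul(101, Pow(-13, Rational(1, 2)))) = Add(67, Mul(101, Mul(I, Pow(13, Rational(1, 2))))) = Add(67, Mul(101, I, Pow(13, Rational(1, 2))))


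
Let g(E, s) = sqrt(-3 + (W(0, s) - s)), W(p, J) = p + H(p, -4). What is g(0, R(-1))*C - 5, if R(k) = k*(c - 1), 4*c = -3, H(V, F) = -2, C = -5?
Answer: -5 - 15*I*sqrt(3)/2 ≈ -5.0 - 12.99*I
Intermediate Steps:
c = -3/4 (c = (1/4)*(-3) = -3/4 ≈ -0.75000)
R(k) = -7*k/4 (R(k) = k*(-3/4 - 1) = k*(-7/4) = -7*k/4)
W(p, J) = -2 + p (W(p, J) = p - 2 = -2 + p)
g(E, s) = sqrt(-5 - s) (g(E, s) = sqrt(-3 + ((-2 + 0) - s)) = sqrt(-3 + (-2 - s)) = sqrt(-5 - s))
g(0, R(-1))*C - 5 = sqrt(-5 - (-7)*(-1)/4)*(-5) - 5 = sqrt(-5 - 1*7/4)*(-5) - 5 = sqrt(-5 - 7/4)*(-5) - 5 = sqrt(-27/4)*(-5) - 5 = (3*I*sqrt(3)/2)*(-5) - 5 = -15*I*sqrt(3)/2 - 5 = -5 - 15*I*sqrt(3)/2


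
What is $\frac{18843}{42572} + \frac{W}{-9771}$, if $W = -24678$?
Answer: $\frac{411568923}{138657004} \approx 2.9683$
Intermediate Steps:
$\frac{18843}{42572} + \frac{W}{-9771} = \frac{18843}{42572} - \frac{24678}{-9771} = 18843 \cdot \frac{1}{42572} - - \frac{8226}{3257} = \frac{18843}{42572} + \frac{8226}{3257} = \frac{411568923}{138657004}$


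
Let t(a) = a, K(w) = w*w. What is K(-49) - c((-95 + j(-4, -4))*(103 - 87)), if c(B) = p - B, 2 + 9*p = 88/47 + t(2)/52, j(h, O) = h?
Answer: 8985475/10998 ≈ 817.01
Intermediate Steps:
K(w) = w²
p = -109/10998 (p = -2/9 + (88/47 + 2/52)/9 = -2/9 + (88*(1/47) + 2*(1/52))/9 = -2/9 + (88/47 + 1/26)/9 = -2/9 + (⅑)*(2335/1222) = -2/9 + 2335/10998 = -109/10998 ≈ -0.0099109)
c(B) = -109/10998 - B
K(-49) - c((-95 + j(-4, -4))*(103 - 87)) = (-49)² - (-109/10998 - (-95 - 4)*(103 - 87)) = 2401 - (-109/10998 - (-99)*16) = 2401 - (-109/10998 - 1*(-1584)) = 2401 - (-109/10998 + 1584) = 2401 - 1*17420723/10998 = 2401 - 17420723/10998 = 8985475/10998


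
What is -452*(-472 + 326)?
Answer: 65992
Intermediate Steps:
-452*(-472 + 326) = -452*(-146) = 65992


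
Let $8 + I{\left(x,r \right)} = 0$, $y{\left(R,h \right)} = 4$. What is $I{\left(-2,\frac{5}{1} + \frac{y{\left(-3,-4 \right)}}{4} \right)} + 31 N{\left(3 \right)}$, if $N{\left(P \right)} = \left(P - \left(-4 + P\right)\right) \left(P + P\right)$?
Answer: $736$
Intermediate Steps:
$I{\left(x,r \right)} = -8$ ($I{\left(x,r \right)} = -8 + 0 = -8$)
$N{\left(P \right)} = 8 P$ ($N{\left(P \right)} = 4 \cdot 2 P = 8 P$)
$I{\left(-2,\frac{5}{1} + \frac{y{\left(-3,-4 \right)}}{4} \right)} + 31 N{\left(3 \right)} = -8 + 31 \cdot 8 \cdot 3 = -8 + 31 \cdot 24 = -8 + 744 = 736$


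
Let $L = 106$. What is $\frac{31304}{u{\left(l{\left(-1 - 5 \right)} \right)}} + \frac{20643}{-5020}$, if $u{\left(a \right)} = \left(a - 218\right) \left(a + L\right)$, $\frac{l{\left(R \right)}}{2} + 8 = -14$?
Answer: $- \frac{123117743}{20386220} \approx -6.0393$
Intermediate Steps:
$l{\left(R \right)} = -44$ ($l{\left(R \right)} = -16 + 2 \left(-14\right) = -16 - 28 = -44$)
$u{\left(a \right)} = \left(-218 + a\right) \left(106 + a\right)$ ($u{\left(a \right)} = \left(a - 218\right) \left(a + 106\right) = \left(-218 + a\right) \left(106 + a\right)$)
$\frac{31304}{u{\left(l{\left(-1 - 5 \right)} \right)}} + \frac{20643}{-5020} = \frac{31304}{-23108 + \left(-44\right)^{2} - -4928} + \frac{20643}{-5020} = \frac{31304}{-23108 + 1936 + 4928} + 20643 \left(- \frac{1}{5020}\right) = \frac{31304}{-16244} - \frac{20643}{5020} = 31304 \left(- \frac{1}{16244}\right) - \frac{20643}{5020} = - \frac{7826}{4061} - \frac{20643}{5020} = - \frac{123117743}{20386220}$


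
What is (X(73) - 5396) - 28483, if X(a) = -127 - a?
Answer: -34079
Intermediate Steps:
(X(73) - 5396) - 28483 = ((-127 - 1*73) - 5396) - 28483 = ((-127 - 73) - 5396) - 28483 = (-200 - 5396) - 28483 = -5596 - 28483 = -34079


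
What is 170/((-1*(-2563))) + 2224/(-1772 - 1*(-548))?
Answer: -686504/392139 ≈ -1.7507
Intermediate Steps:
170/((-1*(-2563))) + 2224/(-1772 - 1*(-548)) = 170/2563 + 2224/(-1772 + 548) = 170*(1/2563) + 2224/(-1224) = 170/2563 + 2224*(-1/1224) = 170/2563 - 278/153 = -686504/392139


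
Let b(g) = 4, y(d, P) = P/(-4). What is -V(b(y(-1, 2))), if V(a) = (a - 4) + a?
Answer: -4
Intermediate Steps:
y(d, P) = -P/4 (y(d, P) = P*(-¼) = -P/4)
V(a) = -4 + 2*a (V(a) = (-4 + a) + a = -4 + 2*a)
-V(b(y(-1, 2))) = -(-4 + 2*4) = -(-4 + 8) = -1*4 = -4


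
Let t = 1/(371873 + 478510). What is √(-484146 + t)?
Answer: I*√38901198164293579/283461 ≈ 695.81*I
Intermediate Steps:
t = 1/850383 ≈ 1.1759e-6
√(-484146 + t) = √(-484146 + 1/850383) = √(-411709527917/850383) = I*√38901198164293579/283461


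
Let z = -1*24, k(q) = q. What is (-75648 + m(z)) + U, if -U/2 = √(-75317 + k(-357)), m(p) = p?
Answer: -75672 - 2*I*√75674 ≈ -75672.0 - 550.18*I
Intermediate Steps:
z = -24
U = -2*I*√75674 (U = -2*√(-75317 - 357) = -2*I*√75674 ≈ -550.18*I)
(-75648 + m(z)) + U = (-75648 - 24) - 2*I*√75674 = -75672 - 2*I*√75674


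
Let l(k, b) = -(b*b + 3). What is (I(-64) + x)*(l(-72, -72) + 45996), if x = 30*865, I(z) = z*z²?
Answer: -9638840946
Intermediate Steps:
l(k, b) = -3 - b² (l(k, b) = -(b² + 3) = -(3 + b²) = -3 - b²)
I(z) = z³
x = 25950
(I(-64) + x)*(l(-72, -72) + 45996) = ((-64)³ + 25950)*((-3 - 1*(-72)²) + 45996) = (-262144 + 25950)*((-3 - 1*5184) + 45996) = -236194*((-3 - 5184) + 45996) = -236194*(-5187 + 45996) = -236194*40809 = -9638840946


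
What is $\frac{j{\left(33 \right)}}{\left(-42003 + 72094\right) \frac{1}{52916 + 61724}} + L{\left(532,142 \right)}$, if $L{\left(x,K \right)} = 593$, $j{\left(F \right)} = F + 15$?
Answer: $\frac{23346683}{30091} \approx 775.87$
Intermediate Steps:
$j{\left(F \right)} = 15 + F$
$\frac{j{\left(33 \right)}}{\left(-42003 + 72094\right) \frac{1}{52916 + 61724}} + L{\left(532,142 \right)} = \frac{15 + 33}{\left(-42003 + 72094\right) \frac{1}{52916 + 61724}} + 593 = \frac{48}{30091 \cdot \frac{1}{114640}} + 593 = \frac{48}{\frac{30091}{114640}} + 593 = 48 \cdot \frac{114640}{30091} + 593 = \frac{5502720}{30091} + 593 = \frac{23346683}{30091}$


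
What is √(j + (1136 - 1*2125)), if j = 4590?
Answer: √3601 ≈ 60.008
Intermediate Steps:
√(j + (1136 - 1*2125)) = √(4590 + (1136 - 1*2125)) = √(4590 + (1136 - 2125)) = √(4590 - 989) = √3601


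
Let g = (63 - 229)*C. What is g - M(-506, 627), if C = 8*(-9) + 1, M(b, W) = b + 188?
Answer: 12104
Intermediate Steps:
M(b, W) = 188 + b
C = -71 (C = -72 + 1 = -71)
g = 11786 (g = (63 - 229)*(-71) = -166*(-71) = 11786)
g - M(-506, 627) = 11786 - (188 - 506) = 11786 - 1*(-318) = 11786 + 318 = 12104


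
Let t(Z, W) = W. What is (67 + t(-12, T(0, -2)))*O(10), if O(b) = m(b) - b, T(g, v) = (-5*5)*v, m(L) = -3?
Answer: -1521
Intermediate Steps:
T(g, v) = -25*v
O(b) = -3 - b
(67 + t(-12, T(0, -2)))*O(10) = (67 - 25*(-2))*(-3 - 1*10) = (67 + 50)*(-3 - 10) = 117*(-13) = -1521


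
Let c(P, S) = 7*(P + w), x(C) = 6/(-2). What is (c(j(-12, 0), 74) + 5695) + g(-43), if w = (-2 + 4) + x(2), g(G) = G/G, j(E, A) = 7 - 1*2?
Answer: 5724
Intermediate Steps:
x(C) = -3 (x(C) = 6*(-½) = -3)
j(E, A) = 5 (j(E, A) = 7 - 2 = 5)
g(G) = 1
w = -1 (w = (-2 + 4) - 3 = 2 - 3 = -1)
c(P, S) = -7 + 7*P (c(P, S) = 7*(P - 1) = 7*(-1 + P) = -7 + 7*P)
(c(j(-12, 0), 74) + 5695) + g(-43) = ((-7 + 7*5) + 5695) + 1 = ((-7 + 35) + 5695) + 1 = (28 + 5695) + 1 = 5723 + 1 = 5724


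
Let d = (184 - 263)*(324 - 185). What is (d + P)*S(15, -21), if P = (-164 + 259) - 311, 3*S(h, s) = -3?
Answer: 11197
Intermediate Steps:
S(h, s) = -1 (S(h, s) = (⅓)*(-3) = -1)
d = -10981 (d = -79*139 = -10981)
P = -216 (P = 95 - 311 = -216)
(d + P)*S(15, -21) = (-10981 - 216)*(-1) = -11197*(-1) = 11197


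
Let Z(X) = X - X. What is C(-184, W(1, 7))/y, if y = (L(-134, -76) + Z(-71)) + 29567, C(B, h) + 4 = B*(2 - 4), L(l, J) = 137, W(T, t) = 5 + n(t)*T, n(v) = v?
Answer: 91/7426 ≈ 0.012254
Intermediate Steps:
Z(X) = 0
W(T, t) = 5 + T*t (W(T, t) = 5 + t*T = 5 + T*t)
C(B, h) = -4 - 2*B (C(B, h) = -4 + B*(2 - 4) = -4 + B*(-2) = -4 - 2*B)
y = 29704 (y = (137 + 0) + 29567 = 137 + 29567 = 29704)
C(-184, W(1, 7))/y = (-4 - 2*(-184))/29704 = (-4 + 368)*(1/29704) = 364*(1/29704) = 91/7426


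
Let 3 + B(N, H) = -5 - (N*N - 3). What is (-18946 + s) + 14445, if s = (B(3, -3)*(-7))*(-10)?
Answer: -5481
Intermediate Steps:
B(N, H) = -5 - N**2 (B(N, H) = -3 + (-5 - (N*N - 3)) = -3 + (-5 - (N**2 - 3)) = -3 + (-5 - (-3 + N**2)) = -3 + (-5 + (3 - N**2)) = -3 + (-2 - N**2) = -5 - N**2)
s = -980 (s = ((-5 - 1*3**2)*(-7))*(-10) = ((-5 - 1*9)*(-7))*(-10) = ((-5 - 9)*(-7))*(-10) = -14*(-7)*(-10) = 98*(-10) = -980)
(-18946 + s) + 14445 = (-18946 - 980) + 14445 = -19926 + 14445 = -5481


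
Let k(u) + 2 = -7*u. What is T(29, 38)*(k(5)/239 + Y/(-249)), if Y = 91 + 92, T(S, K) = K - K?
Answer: 0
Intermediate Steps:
k(u) = -2 - 7*u
T(S, K) = 0
Y = 183
T(29, 38)*(k(5)/239 + Y/(-249)) = 0*((-2 - 7*5)/239 + 183/(-249)) = 0*((-2 - 35)*(1/239) + 183*(-1/249)) = 0*(-37*1/239 - 61/83) = 0*(-37/239 - 61/83) = 0*(-17650/19837) = 0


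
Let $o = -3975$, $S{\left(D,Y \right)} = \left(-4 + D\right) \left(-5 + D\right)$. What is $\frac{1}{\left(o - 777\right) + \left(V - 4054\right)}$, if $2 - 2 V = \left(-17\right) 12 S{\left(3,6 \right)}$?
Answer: $- \frac{1}{8601} \approx -0.00011627$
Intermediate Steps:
$S{\left(D,Y \right)} = \left(-5 + D\right) \left(-4 + D\right)$
$V = 205$ ($V = 1 - \frac{\left(-17\right) 12 \left(20 + 3^{2} - 27\right)}{2} = 1 - \frac{\left(-204\right) \left(20 + 9 - 27\right)}{2} = 1 - \frac{\left(-204\right) 2}{2} = 1 - -204 = 1 + 204 = 205$)
$\frac{1}{\left(o - 777\right) + \left(V - 4054\right)} = \frac{1}{\left(-3975 - 777\right) + \left(205 - 4054\right)} = \frac{1}{-4752 - 3849} = \frac{1}{-8601} = - \frac{1}{8601}$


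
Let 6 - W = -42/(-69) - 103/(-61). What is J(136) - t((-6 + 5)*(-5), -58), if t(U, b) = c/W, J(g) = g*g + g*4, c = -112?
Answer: 99069936/5195 ≈ 19070.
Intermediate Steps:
J(g) = g² + 4*g
W = 5195/1403 (W = 6 - (-42/(-69) - 103/(-61)) = 6 - (-42*(-1/69) - 103*(-1/61)) = 6 - (14/23 + 103/61) = 6 - 1*3223/1403 = 6 - 3223/1403 = 5195/1403 ≈ 3.7028)
t(U, b) = -157136/5195 (t(U, b) = -112/5195/1403 = -112*1403/5195 = -157136/5195)
J(136) - t((-6 + 5)*(-5), -58) = 136*(4 + 136) - 1*(-157136/5195) = 136*140 + 157136/5195 = 19040 + 157136/5195 = 99069936/5195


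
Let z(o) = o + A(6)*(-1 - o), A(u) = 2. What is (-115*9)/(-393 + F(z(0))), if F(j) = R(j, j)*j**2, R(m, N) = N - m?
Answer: 345/131 ≈ 2.6336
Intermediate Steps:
z(o) = -2 - o (z(o) = o + 2*(-1 - o) = o + (-2 - 2*o) = -2 - o)
F(j) = 0 (F(j) = (j - j)*j**2 = 0*j**2 = 0)
(-115*9)/(-393 + F(z(0))) = (-115*9)/(-393 + 0) = -1035/(-393) = -1035*(-1/393) = 345/131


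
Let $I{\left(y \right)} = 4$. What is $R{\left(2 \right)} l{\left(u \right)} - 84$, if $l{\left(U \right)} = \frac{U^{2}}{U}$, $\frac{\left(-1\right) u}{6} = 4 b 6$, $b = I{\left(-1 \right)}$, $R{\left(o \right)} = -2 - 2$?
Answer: $2220$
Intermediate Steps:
$R{\left(o \right)} = -4$ ($R{\left(o \right)} = -2 - 2 = -4$)
$b = 4$
$u = -576$ ($u = - 6 \cdot 4 \cdot 4 \cdot 6 = - 6 \cdot 16 \cdot 6 = \left(-6\right) 96 = -576$)
$l{\left(U \right)} = U$
$R{\left(2 \right)} l{\left(u \right)} - 84 = \left(-4\right) \left(-576\right) - 84 = 2304 - 84 = 2220$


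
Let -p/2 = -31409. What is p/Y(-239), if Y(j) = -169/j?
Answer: 15013502/169 ≈ 88837.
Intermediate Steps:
p = 62818 (p = -2*(-31409) = 62818)
p/Y(-239) = 62818/((-169/(-239))) = 62818/((-169*(-1/239))) = 62818/(169/239) = 62818*(239/169) = 15013502/169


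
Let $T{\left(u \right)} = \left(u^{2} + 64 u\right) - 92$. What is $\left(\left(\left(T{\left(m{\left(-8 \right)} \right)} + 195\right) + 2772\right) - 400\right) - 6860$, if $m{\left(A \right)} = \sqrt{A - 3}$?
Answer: $-4396 + 64 i \sqrt{11} \approx -4396.0 + 212.26 i$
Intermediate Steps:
$m{\left(A \right)} = \sqrt{-3 + A}$
$T{\left(u \right)} = -92 + u^{2} + 64 u$
$\left(\left(\left(T{\left(m{\left(-8 \right)} \right)} + 195\right) + 2772\right) - 400\right) - 6860 = \left(\left(\left(\left(-92 + \left(\sqrt{-3 - 8}\right)^{2} + 64 \sqrt{-3 - 8}\right) + 195\right) + 2772\right) - 400\right) - 6860 = \left(\left(\left(\left(-92 + \left(\sqrt{-11}\right)^{2} + 64 \sqrt{-11}\right) + 195\right) + 2772\right) - 400\right) - 6860 = \left(\left(\left(\left(-92 + \left(i \sqrt{11}\right)^{2} + 64 i \sqrt{11}\right) + 195\right) + 2772\right) - 400\right) - 6860 = \left(\left(\left(\left(-92 - 11 + 64 i \sqrt{11}\right) + 195\right) + 2772\right) - 400\right) - 6860 = \left(\left(\left(\left(-103 + 64 i \sqrt{11}\right) + 195\right) + 2772\right) - 400\right) - 6860 = \left(\left(\left(92 + 64 i \sqrt{11}\right) + 2772\right) - 400\right) - 6860 = \left(\left(2864 + 64 i \sqrt{11}\right) - 400\right) - 6860 = \left(2464 + 64 i \sqrt{11}\right) - 6860 = -4396 + 64 i \sqrt{11}$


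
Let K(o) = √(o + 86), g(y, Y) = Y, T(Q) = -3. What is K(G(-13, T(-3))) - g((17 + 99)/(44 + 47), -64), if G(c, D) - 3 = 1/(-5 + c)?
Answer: 64 + √3202/6 ≈ 73.431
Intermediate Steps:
G(c, D) = 3 + 1/(-5 + c)
K(o) = √(86 + o)
K(G(-13, T(-3))) - g((17 + 99)/(44 + 47), -64) = √(86 + (-14 + 3*(-13))/(-5 - 13)) - 1*(-64) = √(86 + (-14 - 39)/(-18)) + 64 = √(86 - 1/18*(-53)) + 64 = √(86 + 53/18) + 64 = √(1601/18) + 64 = √3202/6 + 64 = 64 + √3202/6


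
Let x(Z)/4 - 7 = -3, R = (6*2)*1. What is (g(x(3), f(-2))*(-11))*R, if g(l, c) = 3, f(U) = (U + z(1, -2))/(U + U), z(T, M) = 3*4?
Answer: -396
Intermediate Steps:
z(T, M) = 12
R = 12 (R = 12*1 = 12)
x(Z) = 16 (x(Z) = 28 + 4*(-3) = 28 - 12 = 16)
f(U) = (12 + U)/(2*U) (f(U) = (U + 12)/(U + U) = (12 + U)/((2*U)) = (12 + U)*(1/(2*U)) = (12 + U)/(2*U))
(g(x(3), f(-2))*(-11))*R = (3*(-11))*12 = -33*12 = -396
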